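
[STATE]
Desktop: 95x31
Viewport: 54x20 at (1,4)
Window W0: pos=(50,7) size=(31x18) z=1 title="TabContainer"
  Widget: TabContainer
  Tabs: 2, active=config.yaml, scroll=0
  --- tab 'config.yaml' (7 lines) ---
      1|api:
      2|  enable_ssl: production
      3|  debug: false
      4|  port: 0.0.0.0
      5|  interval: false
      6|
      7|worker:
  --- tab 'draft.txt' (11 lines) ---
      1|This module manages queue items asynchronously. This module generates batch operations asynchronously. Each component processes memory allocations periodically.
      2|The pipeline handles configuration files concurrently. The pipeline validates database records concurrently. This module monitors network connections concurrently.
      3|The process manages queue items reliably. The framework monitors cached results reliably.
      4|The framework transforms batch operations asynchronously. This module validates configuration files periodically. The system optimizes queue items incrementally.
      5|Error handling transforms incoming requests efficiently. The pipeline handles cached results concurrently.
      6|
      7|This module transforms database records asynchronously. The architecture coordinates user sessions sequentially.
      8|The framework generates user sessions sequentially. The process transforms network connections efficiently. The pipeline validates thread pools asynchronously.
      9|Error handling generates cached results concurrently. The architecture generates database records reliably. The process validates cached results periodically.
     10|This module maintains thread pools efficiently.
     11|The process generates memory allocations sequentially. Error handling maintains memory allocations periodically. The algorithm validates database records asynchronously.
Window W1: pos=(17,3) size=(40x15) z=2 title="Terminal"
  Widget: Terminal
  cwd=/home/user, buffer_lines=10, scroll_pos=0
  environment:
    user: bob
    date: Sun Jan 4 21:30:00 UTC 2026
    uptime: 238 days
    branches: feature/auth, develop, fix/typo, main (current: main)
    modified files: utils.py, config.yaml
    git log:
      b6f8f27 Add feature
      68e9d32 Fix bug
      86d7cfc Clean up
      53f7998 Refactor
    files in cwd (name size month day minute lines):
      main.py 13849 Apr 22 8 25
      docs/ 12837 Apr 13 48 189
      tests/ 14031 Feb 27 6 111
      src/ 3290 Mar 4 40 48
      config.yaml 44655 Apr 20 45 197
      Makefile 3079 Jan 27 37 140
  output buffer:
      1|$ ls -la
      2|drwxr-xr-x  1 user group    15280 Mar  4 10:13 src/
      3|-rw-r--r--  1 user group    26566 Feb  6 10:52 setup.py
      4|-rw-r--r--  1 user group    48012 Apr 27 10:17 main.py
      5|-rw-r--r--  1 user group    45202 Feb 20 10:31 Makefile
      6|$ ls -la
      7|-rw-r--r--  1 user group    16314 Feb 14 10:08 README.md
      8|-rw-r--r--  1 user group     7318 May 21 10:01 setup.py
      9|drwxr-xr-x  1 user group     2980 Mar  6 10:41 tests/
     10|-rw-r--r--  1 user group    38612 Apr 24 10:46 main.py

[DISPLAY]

                ┃ Terminal                            
                ┠─────────────────────────────────────
                ┃$ ls -la                             
                ┃drwxr-xr-x  1 user group    15280 Mar
                ┃-rw-r--r--  1 user group    26566 Feb
                ┃-rw-r--r--  1 user group    48012 Apr
                ┃-rw-r--r--  1 user group    45202 Feb
                ┃$ ls -la                             
                ┃-rw-r--r--  1 user group    16314 Feb
                ┃-rw-r--r--  1 user group     7318 May
                ┃drwxr-xr-x  1 user group     2980 Mar
                ┃-rw-r--r--  1 user group    38612 Apr
                ┃$ █                                  
                ┗━━━━━━━━━━━━━━━━━━━━━━━━━━━━━━━━━━━━━
                                                 ┃work
                                                 ┃    
                                                 ┃    
                                                 ┃    
                                                 ┃    
                                                 ┃    


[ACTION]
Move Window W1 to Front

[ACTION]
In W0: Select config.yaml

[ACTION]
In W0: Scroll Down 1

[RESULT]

                ┃ Terminal                            
                ┠─────────────────────────────────────
                ┃$ ls -la                             
                ┃drwxr-xr-x  1 user group    15280 Mar
                ┃-rw-r--r--  1 user group    26566 Feb
                ┃-rw-r--r--  1 user group    48012 Apr
                ┃-rw-r--r--  1 user group    45202 Feb
                ┃$ ls -la                             
                ┃-rw-r--r--  1 user group    16314 Feb
                ┃-rw-r--r--  1 user group     7318 May
                ┃drwxr-xr-x  1 user group     2980 Mar
                ┃-rw-r--r--  1 user group    38612 Apr
                ┃$ █                                  
                ┗━━━━━━━━━━━━━━━━━━━━━━━━━━━━━━━━━━━━━
                                                 ┃    
                                                 ┃    
                                                 ┃    
                                                 ┃    
                                                 ┃    
                                                 ┃    


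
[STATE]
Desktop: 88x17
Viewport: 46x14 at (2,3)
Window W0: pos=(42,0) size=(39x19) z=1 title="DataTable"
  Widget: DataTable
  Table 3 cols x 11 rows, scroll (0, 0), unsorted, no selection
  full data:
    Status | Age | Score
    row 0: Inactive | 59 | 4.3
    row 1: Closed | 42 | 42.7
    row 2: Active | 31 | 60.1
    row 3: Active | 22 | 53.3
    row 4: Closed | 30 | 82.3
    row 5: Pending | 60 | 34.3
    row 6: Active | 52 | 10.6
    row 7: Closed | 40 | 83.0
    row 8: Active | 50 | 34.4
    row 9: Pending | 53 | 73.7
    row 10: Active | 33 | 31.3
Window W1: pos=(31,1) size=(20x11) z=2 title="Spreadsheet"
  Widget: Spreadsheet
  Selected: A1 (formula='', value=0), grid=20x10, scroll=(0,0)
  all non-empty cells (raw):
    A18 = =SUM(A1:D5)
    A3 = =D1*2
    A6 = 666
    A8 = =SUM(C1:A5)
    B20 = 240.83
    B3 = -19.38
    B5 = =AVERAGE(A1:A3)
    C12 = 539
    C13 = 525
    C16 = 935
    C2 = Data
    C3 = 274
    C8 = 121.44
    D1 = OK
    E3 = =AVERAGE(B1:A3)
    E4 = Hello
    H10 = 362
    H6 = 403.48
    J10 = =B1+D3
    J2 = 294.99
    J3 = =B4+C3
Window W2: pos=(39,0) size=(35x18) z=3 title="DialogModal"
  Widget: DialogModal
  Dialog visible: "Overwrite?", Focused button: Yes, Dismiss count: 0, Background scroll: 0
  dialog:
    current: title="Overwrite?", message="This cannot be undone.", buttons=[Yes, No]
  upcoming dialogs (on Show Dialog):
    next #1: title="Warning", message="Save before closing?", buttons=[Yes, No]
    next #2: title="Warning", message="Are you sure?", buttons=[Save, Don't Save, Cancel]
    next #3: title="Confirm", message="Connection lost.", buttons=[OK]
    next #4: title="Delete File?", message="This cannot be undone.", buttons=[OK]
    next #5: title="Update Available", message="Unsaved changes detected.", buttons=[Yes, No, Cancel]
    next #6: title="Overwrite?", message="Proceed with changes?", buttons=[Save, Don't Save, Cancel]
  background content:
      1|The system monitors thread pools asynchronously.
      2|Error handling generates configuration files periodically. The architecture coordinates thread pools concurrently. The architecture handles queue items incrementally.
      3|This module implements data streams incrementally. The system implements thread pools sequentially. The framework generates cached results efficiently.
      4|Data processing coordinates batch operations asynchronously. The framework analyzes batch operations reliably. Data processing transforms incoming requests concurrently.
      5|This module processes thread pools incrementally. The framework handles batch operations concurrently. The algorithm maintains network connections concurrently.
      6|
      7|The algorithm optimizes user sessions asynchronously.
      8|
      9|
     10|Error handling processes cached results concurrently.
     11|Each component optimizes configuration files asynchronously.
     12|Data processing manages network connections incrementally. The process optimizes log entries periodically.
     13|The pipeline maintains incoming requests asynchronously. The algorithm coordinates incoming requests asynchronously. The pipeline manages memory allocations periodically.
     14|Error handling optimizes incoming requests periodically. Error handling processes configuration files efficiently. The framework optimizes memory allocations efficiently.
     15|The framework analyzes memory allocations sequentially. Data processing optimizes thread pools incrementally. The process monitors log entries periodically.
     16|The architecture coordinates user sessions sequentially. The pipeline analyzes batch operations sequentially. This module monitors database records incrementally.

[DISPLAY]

                             ┠───────┃The syst
                             ┃A1:    ┃Error ha
                             ┃       ┃This mod
                             ┃-------┃Data pro
                             ┃  1    ┃Thi┌────
                             ┃  2    ┃   │    
                             ┃  3 #ER┃The│ Thi
                             ┃  4    ┃   │    
                             ┗━━━━━━━┃   └────
                                     ┃Error ha
                                     ┃Each com
                                     ┃Data pro
                                     ┃The pipe
                                     ┃Error ha


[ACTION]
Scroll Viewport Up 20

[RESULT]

                                     ┏━━━━━━━━
                             ┏━━━━━━━┃ DialogM
                             ┃ Spread┠────────
                             ┠───────┃The syst
                             ┃A1:    ┃Error ha
                             ┃       ┃This mod
                             ┃-------┃Data pro
                             ┃  1    ┃Thi┌────
                             ┃  2    ┃   │    
                             ┃  3 #ER┃The│ Thi
                             ┃  4    ┃   │    
                             ┗━━━━━━━┃   └────
                                     ┃Error ha
                                     ┃Each com


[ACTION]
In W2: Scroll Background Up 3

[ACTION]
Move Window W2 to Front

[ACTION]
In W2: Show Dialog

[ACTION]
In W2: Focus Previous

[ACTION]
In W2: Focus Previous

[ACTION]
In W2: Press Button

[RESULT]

                                     ┏━━━━━━━━
                             ┏━━━━━━━┃ DialogM
                             ┃ Spread┠────────
                             ┠───────┃The syst
                             ┃A1:    ┃Error ha
                             ┃       ┃This mod
                             ┃-------┃Data pro
                             ┃  1    ┃This mod
                             ┃  2    ┃        
                             ┃  3 #ER┃The algo
                             ┃  4    ┃        
                             ┗━━━━━━━┃        
                                     ┃Error ha
                                     ┃Each com


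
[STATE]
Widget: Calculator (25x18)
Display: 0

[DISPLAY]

                        0
┌───┬───┬───┬───┐        
│ 7 │ 8 │ 9 │ ÷ │        
├───┼───┼───┼───┤        
│ 4 │ 5 │ 6 │ × │        
├───┼───┼───┼───┤        
│ 1 │ 2 │ 3 │ - │        
├───┼───┼───┼───┤        
│ 0 │ . │ = │ + │        
├───┼───┼───┼───┤        
│ C │ MC│ MR│ M+│        
└───┴───┴───┴───┘        
                         
                         
                         
                         
                         
                         


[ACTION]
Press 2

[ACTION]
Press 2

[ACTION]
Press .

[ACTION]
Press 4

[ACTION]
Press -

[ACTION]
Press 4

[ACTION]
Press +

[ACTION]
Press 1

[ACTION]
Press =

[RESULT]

                     19.4
┌───┬───┬───┬───┐        
│ 7 │ 8 │ 9 │ ÷ │        
├───┼───┼───┼───┤        
│ 4 │ 5 │ 6 │ × │        
├───┼───┼───┼───┤        
│ 1 │ 2 │ 3 │ - │        
├───┼───┼───┼───┤        
│ 0 │ . │ = │ + │        
├───┼───┼───┼───┤        
│ C │ MC│ MR│ M+│        
└───┴───┴───┴───┘        
                         
                         
                         
                         
                         
                         


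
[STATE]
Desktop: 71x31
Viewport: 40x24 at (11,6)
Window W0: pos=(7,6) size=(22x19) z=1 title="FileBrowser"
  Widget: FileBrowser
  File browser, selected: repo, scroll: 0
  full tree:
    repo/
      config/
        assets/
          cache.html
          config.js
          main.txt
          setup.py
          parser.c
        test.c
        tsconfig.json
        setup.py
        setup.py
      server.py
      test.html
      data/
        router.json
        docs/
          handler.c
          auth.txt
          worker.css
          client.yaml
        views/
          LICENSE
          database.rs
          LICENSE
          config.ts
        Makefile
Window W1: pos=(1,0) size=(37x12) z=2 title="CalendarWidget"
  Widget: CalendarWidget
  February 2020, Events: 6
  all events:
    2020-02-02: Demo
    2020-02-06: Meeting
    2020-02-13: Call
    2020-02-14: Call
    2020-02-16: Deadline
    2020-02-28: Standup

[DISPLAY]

 6*  7  8  9              ┃             
13* 14* 15 16*            ┃             
20 21 22 23               ┃             
27 28* 29                 ┃             
                          ┃             
━━━━━━━━━━━━━━━━━━━━━━━━━━┛             
 test.html       ┃                      
 [+] data/       ┃                      
                 ┃                      
                 ┃                      
                 ┃                      
                 ┃                      
                 ┃                      
                 ┃                      
                 ┃                      
                 ┃                      
                 ┃                      
                 ┃                      
━━━━━━━━━━━━━━━━━┛                      
                                        
                                        
                                        
                                        
                                        


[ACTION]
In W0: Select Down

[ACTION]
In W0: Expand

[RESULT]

 6*  7  8  9              ┃             
13* 14* 15 16*            ┃             
20 21 22 23               ┃             
27 28* 29                 ┃             
                          ┃             
━━━━━━━━━━━━━━━━━━━━━━━━━━┛             
   test.c        ┃                      
   tsconfig.json ┃                      
   setup.py      ┃                      
   setup.py      ┃                      
 server.py       ┃                      
 test.html       ┃                      
 [+] data/       ┃                      
                 ┃                      
                 ┃                      
                 ┃                      
                 ┃                      
                 ┃                      
━━━━━━━━━━━━━━━━━┛                      
                                        
                                        
                                        
                                        
                                        


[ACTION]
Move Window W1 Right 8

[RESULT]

3  4  5  6*  7  8  9              ┃     
0 11 12 13* 14* 15 16*            ┃     
7 18 19 20 21 22 23               ┃     
4 25 26 27 28* 29                 ┃     
                                  ┃     
━━━━━━━━━━━━━━━━━━━━━━━━━━━━━━━━━━┛     
   test.c        ┃                      
   tsconfig.json ┃                      
   setup.py      ┃                      
   setup.py      ┃                      
 server.py       ┃                      
 test.html       ┃                      
 [+] data/       ┃                      
                 ┃                      
                 ┃                      
                 ┃                      
                 ┃                      
                 ┃                      
━━━━━━━━━━━━━━━━━┛                      
                                        
                                        
                                        
                                        
                                        


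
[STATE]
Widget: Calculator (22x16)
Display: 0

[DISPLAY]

                     0
┌───┬───┬───┬───┐     
│ 7 │ 8 │ 9 │ ÷ │     
├───┼───┼───┼───┤     
│ 4 │ 5 │ 6 │ × │     
├───┼───┼───┼───┤     
│ 1 │ 2 │ 3 │ - │     
├───┼───┼───┼───┤     
│ 0 │ . │ = │ + │     
├───┼───┼───┼───┤     
│ C │ MC│ MR│ M+│     
└───┴───┴───┴───┘     
                      
                      
                      
                      


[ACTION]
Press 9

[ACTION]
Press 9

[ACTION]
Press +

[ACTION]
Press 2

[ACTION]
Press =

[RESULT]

                   101
┌───┬───┬───┬───┐     
│ 7 │ 8 │ 9 │ ÷ │     
├───┼───┼───┼───┤     
│ 4 │ 5 │ 6 │ × │     
├───┼───┼───┼───┤     
│ 1 │ 2 │ 3 │ - │     
├───┼───┼───┼───┤     
│ 0 │ . │ = │ + │     
├───┼───┼───┼───┤     
│ C │ MC│ MR│ M+│     
└───┴───┴───┴───┘     
                      
                      
                      
                      


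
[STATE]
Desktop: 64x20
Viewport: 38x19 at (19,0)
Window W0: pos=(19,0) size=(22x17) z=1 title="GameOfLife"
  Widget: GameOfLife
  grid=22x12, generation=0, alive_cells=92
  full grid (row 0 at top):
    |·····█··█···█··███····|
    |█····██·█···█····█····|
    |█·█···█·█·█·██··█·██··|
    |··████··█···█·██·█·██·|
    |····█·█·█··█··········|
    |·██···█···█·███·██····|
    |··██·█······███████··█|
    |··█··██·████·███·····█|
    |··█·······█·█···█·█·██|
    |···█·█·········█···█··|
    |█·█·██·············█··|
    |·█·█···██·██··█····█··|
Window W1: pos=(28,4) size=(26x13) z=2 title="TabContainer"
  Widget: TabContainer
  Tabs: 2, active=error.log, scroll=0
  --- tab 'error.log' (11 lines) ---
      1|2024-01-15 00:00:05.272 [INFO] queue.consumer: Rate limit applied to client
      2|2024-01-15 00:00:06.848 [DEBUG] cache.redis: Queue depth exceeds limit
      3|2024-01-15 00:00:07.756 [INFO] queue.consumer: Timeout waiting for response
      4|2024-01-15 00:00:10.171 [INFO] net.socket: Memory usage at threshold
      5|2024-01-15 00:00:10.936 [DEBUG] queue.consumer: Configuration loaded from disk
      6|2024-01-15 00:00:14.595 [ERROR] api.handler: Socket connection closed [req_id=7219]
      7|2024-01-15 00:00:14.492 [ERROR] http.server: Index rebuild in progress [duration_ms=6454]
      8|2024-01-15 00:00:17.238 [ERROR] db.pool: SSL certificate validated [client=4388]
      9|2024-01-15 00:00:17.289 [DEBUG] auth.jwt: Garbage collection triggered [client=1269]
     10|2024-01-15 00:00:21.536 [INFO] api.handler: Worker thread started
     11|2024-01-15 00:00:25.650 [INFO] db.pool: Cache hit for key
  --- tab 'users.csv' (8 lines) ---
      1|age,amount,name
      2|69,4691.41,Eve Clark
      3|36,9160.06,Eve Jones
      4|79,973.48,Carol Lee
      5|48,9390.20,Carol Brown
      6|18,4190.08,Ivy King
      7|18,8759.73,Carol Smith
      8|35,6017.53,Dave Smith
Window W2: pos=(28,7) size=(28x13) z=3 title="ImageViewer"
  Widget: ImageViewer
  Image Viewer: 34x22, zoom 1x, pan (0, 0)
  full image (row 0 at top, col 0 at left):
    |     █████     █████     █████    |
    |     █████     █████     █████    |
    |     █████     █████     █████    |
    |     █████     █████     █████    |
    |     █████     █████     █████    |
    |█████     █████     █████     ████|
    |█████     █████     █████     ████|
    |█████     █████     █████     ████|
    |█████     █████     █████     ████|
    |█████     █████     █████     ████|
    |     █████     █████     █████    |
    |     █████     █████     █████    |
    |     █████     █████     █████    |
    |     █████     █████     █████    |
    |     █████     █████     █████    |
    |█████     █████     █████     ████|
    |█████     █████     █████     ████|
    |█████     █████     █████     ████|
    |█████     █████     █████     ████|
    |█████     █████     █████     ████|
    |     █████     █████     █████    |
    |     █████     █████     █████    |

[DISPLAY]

┏━━━━━━━━━━━━━━━━━━━━┓                
┃ GameOfLife         ┃                
┠────────────────────┨                
┃Gen: 0              ┃                
┃····█··█┏━━━━━━━━━━━━━━━━━━━━━━━━┓   
┃····██·█┃ TabContainer           ┃   
┃·█···█·█┠────────────────────────┨   
┃·████··█┏━━━━━━━━━━━━━━━━━━━━━━━━━━┓ 
┃···█·█·█┃ ImageViewer              ┃ 
┃██···█··┠──────────────────────────┨ 
┃·██·█···┃     █████     █████     █┃ 
┃·█··██·█┃     █████     █████     █┃ 
┃·█······┃     █████     █████     █┃ 
┃··█·█···┃     █████     █████     █┃ 
┃·█·██···┃     █████     █████     █┃ 
┃█·█···██┃█████     █████     █████ ┃ 
┗━━━━━━━━┃█████     █████     █████ ┃ 
         ┃█████     █████     █████ ┃ 
         ┃█████     █████     █████ ┃ 


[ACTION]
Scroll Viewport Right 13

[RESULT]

━━━━━━━━━━━━━━┓                       
fLife         ┃                       
──────────────┨                       
              ┃                       
·█┏━━━━━━━━━━━━━━━━━━━━━━━━┓          
·█┃ TabContainer           ┃          
·█┠────────────────────────┨          
·█┏━━━━━━━━━━━━━━━━━━━━━━━━━━┓        
·█┃ ImageViewer              ┃        
··┠──────────────────────────┨        
··┃     █████     █████     █┃        
·█┃     █████     █████     █┃        
··┃     █████     █████     █┃        
··┃     █████     █████     █┃        
··┃     █████     █████     █┃        
██┃█████     █████     █████ ┃        
━━┃█████     █████     █████ ┃        
  ┃█████     █████     █████ ┃        
  ┃█████     █████     █████ ┃        


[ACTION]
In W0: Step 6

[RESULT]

━━━━━━━━━━━━━━┓                       
fLife         ┃                       
──────────────┨                       
              ┃                       
··┏━━━━━━━━━━━━━━━━━━━━━━━━┓          
··┃ TabContainer           ┃          
··┠────────────────────────┨          
··┏━━━━━━━━━━━━━━━━━━━━━━━━━━┓        
··┃ ImageViewer              ┃        
··┠──────────────────────────┨        
··┃     █████     █████     █┃        
··┃     █████     █████     █┃        
██┃     █████     █████     █┃        
·█┃     █████     █████     █┃        
··┃     █████     █████     █┃        
··┃█████     █████     █████ ┃        
━━┃█████     █████     █████ ┃        
  ┃█████     █████     █████ ┃        
  ┃█████     █████     █████ ┃        


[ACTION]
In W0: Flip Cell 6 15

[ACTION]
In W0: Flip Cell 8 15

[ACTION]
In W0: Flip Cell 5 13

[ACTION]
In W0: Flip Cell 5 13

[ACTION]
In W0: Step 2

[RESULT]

━━━━━━━━━━━━━━┓                       
fLife         ┃                       
──────────────┨                       
              ┃                       
··┏━━━━━━━━━━━━━━━━━━━━━━━━┓          
··┃ TabContainer           ┃          
··┠────────────────────────┨          
··┏━━━━━━━━━━━━━━━━━━━━━━━━━━┓        
··┃ ImageViewer              ┃        
·█┠──────────────────────────┨        
··┃     █████     █████     █┃        
··┃     █████     █████     █┃        
··┃     █████     █████     █┃        
█·┃     █████     █████     █┃        
·█┃     █████     █████     █┃        
··┃█████     █████     █████ ┃        
━━┃█████     █████     █████ ┃        
  ┃█████     █████     █████ ┃        
  ┃█████     █████     █████ ┃        


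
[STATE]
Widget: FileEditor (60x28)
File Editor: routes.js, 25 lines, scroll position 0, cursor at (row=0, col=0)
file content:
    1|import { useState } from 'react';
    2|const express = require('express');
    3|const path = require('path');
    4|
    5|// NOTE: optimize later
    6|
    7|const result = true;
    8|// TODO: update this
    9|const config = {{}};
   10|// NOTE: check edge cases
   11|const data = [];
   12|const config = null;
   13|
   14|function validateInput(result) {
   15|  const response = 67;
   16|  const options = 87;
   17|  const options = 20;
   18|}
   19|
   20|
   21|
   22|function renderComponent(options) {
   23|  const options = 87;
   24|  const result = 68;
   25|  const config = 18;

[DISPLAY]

█mport { useState } from 'react';                          ▲
const express = require('express');                        █
const path = require('path');                              ░
                                                           ░
// NOTE: optimize later                                    ░
                                                           ░
const result = true;                                       ░
// TODO: update this                                       ░
const config = {{}};                                       ░
// NOTE: check edge cases                                  ░
const data = [];                                           ░
const config = null;                                       ░
                                                           ░
function validateInput(result) {                           ░
  const response = 67;                                     ░
  const options = 87;                                      ░
  const options = 20;                                      ░
}                                                          ░
                                                           ░
                                                           ░
                                                           ░
function renderComponent(options) {                        ░
  const options = 87;                                      ░
  const result = 68;                                       ░
  const config = 18;                                       ░
                                                           ░
                                                           ░
                                                           ▼


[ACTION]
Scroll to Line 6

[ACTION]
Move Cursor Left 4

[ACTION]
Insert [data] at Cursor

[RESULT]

data█mport { useState } from 'react';                      ▲
const express = require('express');                        █
const path = require('path');                              ░
                                                           ░
// NOTE: optimize later                                    ░
                                                           ░
const result = true;                                       ░
// TODO: update this                                       ░
const config = {{}};                                       ░
// NOTE: check edge cases                                  ░
const data = [];                                           ░
const config = null;                                       ░
                                                           ░
function validateInput(result) {                           ░
  const response = 67;                                     ░
  const options = 87;                                      ░
  const options = 20;                                      ░
}                                                          ░
                                                           ░
                                                           ░
                                                           ░
function renderComponent(options) {                        ░
  const options = 87;                                      ░
  const result = 68;                                       ░
  const config = 18;                                       ░
                                                           ░
                                                           ░
                                                           ▼


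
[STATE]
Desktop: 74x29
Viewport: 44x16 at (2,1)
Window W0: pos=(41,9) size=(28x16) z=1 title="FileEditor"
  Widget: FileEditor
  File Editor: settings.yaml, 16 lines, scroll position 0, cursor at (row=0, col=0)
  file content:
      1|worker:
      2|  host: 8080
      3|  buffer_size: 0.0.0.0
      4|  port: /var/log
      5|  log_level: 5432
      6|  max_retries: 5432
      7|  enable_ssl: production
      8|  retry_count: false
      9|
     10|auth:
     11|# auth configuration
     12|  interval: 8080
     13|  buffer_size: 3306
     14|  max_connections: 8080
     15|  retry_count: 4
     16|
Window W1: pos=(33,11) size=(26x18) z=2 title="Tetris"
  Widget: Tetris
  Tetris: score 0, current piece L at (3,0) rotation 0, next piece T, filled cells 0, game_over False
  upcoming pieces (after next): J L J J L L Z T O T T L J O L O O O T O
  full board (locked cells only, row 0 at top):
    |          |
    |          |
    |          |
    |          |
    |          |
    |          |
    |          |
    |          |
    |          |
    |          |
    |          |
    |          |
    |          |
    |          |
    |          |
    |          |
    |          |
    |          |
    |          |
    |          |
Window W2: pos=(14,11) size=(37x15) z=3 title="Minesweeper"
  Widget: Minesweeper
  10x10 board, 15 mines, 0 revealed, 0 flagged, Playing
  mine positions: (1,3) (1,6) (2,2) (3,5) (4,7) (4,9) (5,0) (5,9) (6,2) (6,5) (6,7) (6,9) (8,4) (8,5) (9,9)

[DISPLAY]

                                            
                                            
                                            
                                            
                                            
                                            
                                            
                                            
                                       ┏━━━━
                                       ┃ Fil
            ┏━━━━━━━━━━━━━━━━━━━━━━━━━━━━━━━
            ┃ Minesweeper                   
            ┠───────────────────────────────
            ┃■■■■■■■■■■                     
            ┃■■■■■■■■■■                     
            ┃■■■■■■■■■■                     


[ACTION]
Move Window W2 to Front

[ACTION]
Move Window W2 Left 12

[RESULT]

                                            
                                            
                                            
                                            
                                            
                                            
                                            
                                            
                                       ┏━━━━
                                       ┃ Fil
┏━━━━━━━━━━━━━━━━━━━━━━━━━━━━━━━━━━━┓━━━━━━━
┃ Minesweeper                       ┃is     
┠───────────────────────────────────┨───────
┃■■■■■■■■■■                         ┃     │N
┃■■■■■■■■■■                         ┃     │ 
┃■■■■■■■■■■                         ┃     │▒


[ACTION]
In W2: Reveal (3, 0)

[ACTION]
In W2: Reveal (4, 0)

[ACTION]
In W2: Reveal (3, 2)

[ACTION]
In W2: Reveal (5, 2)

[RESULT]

                                            
                                            
                                            
                                            
                                            
                                            
                                            
                                            
                                       ┏━━━━
                                       ┃ Fil
┏━━━━━━━━━━━━━━━━━━━━━━━━━━━━━━━━━━━┓━━━━━━━
┃ Minesweeper                       ┃is     
┠───────────────────────────────────┨───────
┃  1■■■■■■■                         ┃     │N
┃ 12■■■■■■■                         ┃     │ 
┃ 1■■■■■■■■                         ┃     │▒


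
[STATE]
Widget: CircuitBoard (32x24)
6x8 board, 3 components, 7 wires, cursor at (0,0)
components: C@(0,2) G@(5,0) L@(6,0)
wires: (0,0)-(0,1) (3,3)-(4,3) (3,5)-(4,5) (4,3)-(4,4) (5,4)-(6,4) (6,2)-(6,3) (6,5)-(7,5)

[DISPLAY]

   0 1 2 3 4 5                  
0  [.]─ ·   C                   
                                
1                               
                                
2                               
                                
3               ·       ·       
                │       │       
4               · ─ ·   ·       
                                
5   G               ·           
                    │           
6   L       · ─ ·   ·   ·       
                        │       
7                       ·       
Cursor: (0,0)                   
                                
                                
                                
                                
                                
                                
                                


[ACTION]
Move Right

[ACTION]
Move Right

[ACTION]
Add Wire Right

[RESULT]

   0 1 2 3 4 5                  
0   · ─ ·  [C]─ ·               
                                
1                               
                                
2                               
                                
3               ·       ·       
                │       │       
4               · ─ ·   ·       
                                
5   G               ·           
                    │           
6   L       · ─ ·   ·   ·       
                        │       
7                       ·       
Cursor: (0,2)                   
                                
                                
                                
                                
                                
                                
                                


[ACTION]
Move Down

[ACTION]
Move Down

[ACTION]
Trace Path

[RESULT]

   0 1 2 3 4 5                  
0   · ─ ·   C ─ ·               
                                
1                               
                                
2          [.]                  
                                
3               ·       ·       
                │       │       
4               · ─ ·   ·       
                                
5   G               ·           
                    │           
6   L       · ─ ·   ·   ·       
                        │       
7                       ·       
Cursor: (2,2)  Trace: No connect
                                
                                
                                
                                
                                
                                
                                
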